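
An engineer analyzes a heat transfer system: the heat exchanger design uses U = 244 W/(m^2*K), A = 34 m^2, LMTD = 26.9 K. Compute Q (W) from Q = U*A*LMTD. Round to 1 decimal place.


Q = U * A * LMTD
Q = 244 * 34 * 26.9
Q = 223162.4 W


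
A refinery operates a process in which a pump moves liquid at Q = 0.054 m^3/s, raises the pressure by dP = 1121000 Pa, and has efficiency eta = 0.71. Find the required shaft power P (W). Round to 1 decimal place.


P = Q * dP / eta
P = 0.054 * 1121000 / 0.71
P = 60534.0 / 0.71
P = 85259.2 W


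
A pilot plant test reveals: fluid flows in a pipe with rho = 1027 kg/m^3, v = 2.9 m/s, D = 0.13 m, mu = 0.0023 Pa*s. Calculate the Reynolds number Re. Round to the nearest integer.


Re = rho * v * D / mu
Re = 1027 * 2.9 * 0.13 / 0.0023
Re = 387.179 / 0.0023
Re = 168339


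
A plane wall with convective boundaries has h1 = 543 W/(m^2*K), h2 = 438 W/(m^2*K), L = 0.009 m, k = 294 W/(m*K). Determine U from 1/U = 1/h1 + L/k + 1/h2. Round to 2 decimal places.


1/U = 1/h1 + L/k + 1/h2
1/U = 1/543 + 0.009/294 + 1/438
1/U = 0.0018416206 + 3.06122e-05 + 0.002283105
1/U = 0.0041553378
U = 240.65 W/(m^2*K)


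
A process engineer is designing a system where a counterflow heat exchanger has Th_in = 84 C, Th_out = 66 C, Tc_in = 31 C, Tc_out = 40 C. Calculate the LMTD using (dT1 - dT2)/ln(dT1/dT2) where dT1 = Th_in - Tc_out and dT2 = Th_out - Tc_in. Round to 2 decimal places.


dT1 = Th_in - Tc_out = 84 - 40 = 44
dT2 = Th_out - Tc_in = 66 - 31 = 35
LMTD = (dT1 - dT2) / ln(dT1/dT2)
LMTD = (44 - 35) / ln(44/35)
LMTD = 39.33 K


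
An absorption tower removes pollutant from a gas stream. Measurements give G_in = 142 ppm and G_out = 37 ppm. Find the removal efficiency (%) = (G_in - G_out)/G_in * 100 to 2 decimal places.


Efficiency = (G_in - G_out) / G_in * 100%
Efficiency = (142 - 37) / 142 * 100
Efficiency = 105 / 142 * 100
Efficiency = 73.94%


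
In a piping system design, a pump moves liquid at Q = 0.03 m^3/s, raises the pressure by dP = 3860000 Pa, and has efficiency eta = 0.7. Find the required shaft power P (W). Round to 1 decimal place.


P = Q * dP / eta
P = 0.03 * 3860000 / 0.7
P = 115800.0 / 0.7
P = 165428.6 W


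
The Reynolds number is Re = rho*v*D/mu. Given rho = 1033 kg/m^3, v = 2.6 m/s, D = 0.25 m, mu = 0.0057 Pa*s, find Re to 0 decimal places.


Re = rho * v * D / mu
Re = 1033 * 2.6 * 0.25 / 0.0057
Re = 671.45 / 0.0057
Re = 117798


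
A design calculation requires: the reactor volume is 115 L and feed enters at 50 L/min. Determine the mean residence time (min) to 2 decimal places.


tau = V / v0
tau = 115 / 50
tau = 2.30 min


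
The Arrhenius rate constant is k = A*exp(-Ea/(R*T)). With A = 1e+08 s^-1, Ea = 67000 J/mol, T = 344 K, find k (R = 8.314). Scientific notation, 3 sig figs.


k = A * exp(-Ea/(R*T))
k = 1e+08 * exp(-67000 / (8.314 * 344))
k = 1e+08 * exp(-23.426442)
k = 6.70e-03


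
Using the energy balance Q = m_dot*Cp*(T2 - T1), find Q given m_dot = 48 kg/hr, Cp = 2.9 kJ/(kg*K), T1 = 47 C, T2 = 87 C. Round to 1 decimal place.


Q = m_dot * Cp * (T2 - T1)
Q = 48 * 2.9 * (87 - 47)
Q = 48 * 2.9 * 40
Q = 5568.0 kJ/hr


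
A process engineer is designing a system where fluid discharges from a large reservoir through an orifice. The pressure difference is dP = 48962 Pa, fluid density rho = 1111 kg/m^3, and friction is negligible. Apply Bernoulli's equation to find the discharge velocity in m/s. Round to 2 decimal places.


v = sqrt(2*dP/rho)
v = sqrt(2*48962/1111)
v = sqrt(88.140414)
v = 9.39 m/s


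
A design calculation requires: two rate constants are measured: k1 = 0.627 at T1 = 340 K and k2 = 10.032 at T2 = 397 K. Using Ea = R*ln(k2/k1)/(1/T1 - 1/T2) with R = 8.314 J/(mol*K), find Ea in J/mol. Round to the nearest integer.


Ea = R * ln(k2/k1) / (1/T1 - 1/T2)
ln(k2/k1) = ln(10.032/0.627) = 2.7725887
1/T1 - 1/T2 = 1/340 - 1/397 = 0.000422284783
Ea = 8.314 * 2.7725887 / 0.000422284783
Ea = 54587 J/mol


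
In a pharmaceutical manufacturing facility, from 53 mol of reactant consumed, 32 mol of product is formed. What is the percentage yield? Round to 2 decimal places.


Yield = (moles product / moles consumed) * 100%
Yield = (32 / 53) * 100
Yield = 0.6038 * 100
Yield = 60.38%


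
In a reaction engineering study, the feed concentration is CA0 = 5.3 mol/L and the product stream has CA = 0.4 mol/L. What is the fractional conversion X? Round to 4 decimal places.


X = (CA0 - CA) / CA0
X = (5.3 - 0.4) / 5.3
X = 4.9 / 5.3
X = 0.9245


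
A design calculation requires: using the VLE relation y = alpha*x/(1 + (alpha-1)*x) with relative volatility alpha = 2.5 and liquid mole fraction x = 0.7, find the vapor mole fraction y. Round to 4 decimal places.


y = alpha*x / (1 + (alpha-1)*x)
y = 2.5*0.7 / (1 + (2.5-1)*0.7)
y = 1.75 / (1 + 1.05)
y = 1.75 / 2.05
y = 0.8537


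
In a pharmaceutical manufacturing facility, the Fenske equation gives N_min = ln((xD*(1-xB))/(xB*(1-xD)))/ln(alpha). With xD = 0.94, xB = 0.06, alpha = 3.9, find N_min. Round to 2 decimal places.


N_min = ln((xD*(1-xB))/(xB*(1-xD))) / ln(alpha)
Numerator inside ln: 0.8836 / 0.0036 = 245.444444
ln(245.444444) = 5.503071
ln(alpha) = ln(3.9) = 1.360977
N_min = 5.503071 / 1.360977 = 4.04


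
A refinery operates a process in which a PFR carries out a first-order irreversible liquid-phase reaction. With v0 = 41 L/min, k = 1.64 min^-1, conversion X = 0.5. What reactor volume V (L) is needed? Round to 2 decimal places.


V = (v0/k) * ln(1/(1-X))
V = (41/1.64) * ln(1/(1-0.5))
V = 25.0 * ln(2.0)
V = 25.0 * 0.693147
V = 17.33 L


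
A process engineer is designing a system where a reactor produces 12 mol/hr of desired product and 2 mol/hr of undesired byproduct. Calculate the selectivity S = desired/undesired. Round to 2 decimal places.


S = desired product rate / undesired product rate
S = 12 / 2
S = 6.00


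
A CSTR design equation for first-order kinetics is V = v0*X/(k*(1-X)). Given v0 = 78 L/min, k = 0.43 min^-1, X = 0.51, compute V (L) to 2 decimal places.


V = v0 * X / (k * (1 - X))
V = 78 * 0.51 / (0.43 * (1 - 0.51))
V = 39.78 / (0.43 * 0.49)
V = 39.78 / 0.2107
V = 188.80 L


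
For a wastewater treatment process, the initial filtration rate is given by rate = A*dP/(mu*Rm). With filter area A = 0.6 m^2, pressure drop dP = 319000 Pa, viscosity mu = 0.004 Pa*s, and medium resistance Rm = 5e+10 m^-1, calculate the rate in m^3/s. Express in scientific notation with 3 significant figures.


rate = A * dP / (mu * Rm)
rate = 0.6 * 319000 / (0.004 * 5e+10)
rate = 191400.0 / 2.000e+08
rate = 9.57e-04 m^3/s


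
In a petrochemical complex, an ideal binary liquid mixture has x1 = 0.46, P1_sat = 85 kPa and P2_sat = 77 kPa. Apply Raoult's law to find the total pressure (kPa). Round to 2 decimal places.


P = x1*P1_sat + x2*P2_sat
x2 = 1 - x1 = 1 - 0.46 = 0.54
P = 0.46*85 + 0.54*77
P = 39.1 + 41.58
P = 80.68 kPa


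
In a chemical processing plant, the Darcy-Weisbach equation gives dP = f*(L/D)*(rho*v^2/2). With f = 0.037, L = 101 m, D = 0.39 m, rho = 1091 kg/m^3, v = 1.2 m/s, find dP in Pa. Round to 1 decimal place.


dP = f * (L/D) * (rho*v^2/2)
dP = 0.037 * (101/0.39) * (1091*1.2^2/2)
L/D = 258.97435897
rho*v^2/2 = 1091*1.44/2 = 785.52
dP = 0.037 * 258.97435897 * 785.52
dP = 7526.9 Pa


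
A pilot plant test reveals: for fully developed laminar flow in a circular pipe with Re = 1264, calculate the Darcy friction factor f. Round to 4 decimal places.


f = 64 / Re
f = 64 / 1264
f = 0.0506


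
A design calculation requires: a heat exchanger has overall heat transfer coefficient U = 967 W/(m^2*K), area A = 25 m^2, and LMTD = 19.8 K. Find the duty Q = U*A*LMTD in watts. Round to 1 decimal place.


Q = U * A * LMTD
Q = 967 * 25 * 19.8
Q = 478665.0 W


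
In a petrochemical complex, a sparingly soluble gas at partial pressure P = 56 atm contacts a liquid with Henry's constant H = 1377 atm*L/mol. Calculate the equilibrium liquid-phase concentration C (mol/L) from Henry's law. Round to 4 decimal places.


C = P / H
C = 56 / 1377
C = 0.0407 mol/L


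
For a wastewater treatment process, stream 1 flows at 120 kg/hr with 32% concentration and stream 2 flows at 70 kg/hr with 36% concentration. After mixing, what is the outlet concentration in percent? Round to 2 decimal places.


Mass balance on solute: F1*x1 + F2*x2 = F3*x3
F3 = F1 + F2 = 120 + 70 = 190 kg/hr
x3 = (F1*x1 + F2*x2)/F3
x3 = (120*0.32 + 70*0.36) / 190
x3 = 33.47%


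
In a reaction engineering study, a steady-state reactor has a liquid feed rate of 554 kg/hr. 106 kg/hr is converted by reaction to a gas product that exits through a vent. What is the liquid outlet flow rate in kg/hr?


Steady-state mass balance on the main outlet: F_out = F_in - F_removed
F_out = 554 - 106
F_out = 448 kg/hr


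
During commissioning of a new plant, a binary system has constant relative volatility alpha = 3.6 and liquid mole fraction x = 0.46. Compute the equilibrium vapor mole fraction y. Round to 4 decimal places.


y = alpha*x / (1 + (alpha-1)*x)
y = 3.6*0.46 / (1 + (3.6-1)*0.46)
y = 1.656 / (1 + 1.196)
y = 1.656 / 2.196
y = 0.7541


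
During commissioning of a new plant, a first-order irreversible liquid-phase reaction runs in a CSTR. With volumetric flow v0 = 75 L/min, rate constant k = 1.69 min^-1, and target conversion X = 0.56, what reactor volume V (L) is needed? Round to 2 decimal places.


V = v0 * X / (k * (1 - X))
V = 75 * 0.56 / (1.69 * (1 - 0.56))
V = 42.0 / (1.69 * 0.44)
V = 42.0 / 0.7436
V = 56.48 L


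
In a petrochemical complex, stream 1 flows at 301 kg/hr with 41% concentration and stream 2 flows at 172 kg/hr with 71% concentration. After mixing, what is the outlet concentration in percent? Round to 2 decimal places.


Mass balance on solute: F1*x1 + F2*x2 = F3*x3
F3 = F1 + F2 = 301 + 172 = 473 kg/hr
x3 = (F1*x1 + F2*x2)/F3
x3 = (301*0.41 + 172*0.71) / 473
x3 = 51.91%


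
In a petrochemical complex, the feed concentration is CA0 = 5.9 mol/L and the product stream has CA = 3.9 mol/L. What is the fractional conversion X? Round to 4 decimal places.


X = (CA0 - CA) / CA0
X = (5.9 - 3.9) / 5.9
X = 2.0 / 5.9
X = 0.3390


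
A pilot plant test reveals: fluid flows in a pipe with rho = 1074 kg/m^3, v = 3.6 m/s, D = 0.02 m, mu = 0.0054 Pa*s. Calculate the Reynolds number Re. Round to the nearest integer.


Re = rho * v * D / mu
Re = 1074 * 3.6 * 0.02 / 0.0054
Re = 77.328 / 0.0054
Re = 14320


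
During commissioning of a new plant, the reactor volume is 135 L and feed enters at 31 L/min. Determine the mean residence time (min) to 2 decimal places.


tau = V / v0
tau = 135 / 31
tau = 4.35 min


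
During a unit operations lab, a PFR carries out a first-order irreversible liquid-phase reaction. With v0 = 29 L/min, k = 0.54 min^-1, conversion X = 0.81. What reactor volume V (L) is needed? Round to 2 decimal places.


V = (v0/k) * ln(1/(1-X))
V = (29/0.54) * ln(1/(1-0.81))
V = 53.703704 * ln(5.263158)
V = 53.703704 * 1.660731
V = 89.19 L


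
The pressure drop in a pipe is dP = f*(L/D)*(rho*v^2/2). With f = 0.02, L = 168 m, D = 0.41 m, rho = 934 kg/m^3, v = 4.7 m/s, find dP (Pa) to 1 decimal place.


dP = f * (L/D) * (rho*v^2/2)
dP = 0.02 * (168/0.41) * (934*4.7^2/2)
L/D = 409.75609756
rho*v^2/2 = 934*22.09/2 = 10316.03
dP = 0.02 * 409.75609756 * 10316.03
dP = 84541.1 Pa


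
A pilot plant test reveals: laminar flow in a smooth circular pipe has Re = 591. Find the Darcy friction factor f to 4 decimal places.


f = 64 / Re
f = 64 / 591
f = 0.1083


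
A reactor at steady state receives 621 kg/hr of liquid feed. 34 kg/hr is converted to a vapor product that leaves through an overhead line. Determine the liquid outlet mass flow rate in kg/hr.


Steady-state mass balance on the main outlet: F_out = F_in - F_removed
F_out = 621 - 34
F_out = 587 kg/hr


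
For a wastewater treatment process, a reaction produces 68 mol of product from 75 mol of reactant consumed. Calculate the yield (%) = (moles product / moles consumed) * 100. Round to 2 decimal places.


Yield = (moles product / moles consumed) * 100%
Yield = (68 / 75) * 100
Yield = 0.9067 * 100
Yield = 90.67%


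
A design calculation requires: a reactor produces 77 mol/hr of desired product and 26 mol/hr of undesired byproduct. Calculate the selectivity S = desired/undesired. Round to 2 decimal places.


S = desired product rate / undesired product rate
S = 77 / 26
S = 2.96


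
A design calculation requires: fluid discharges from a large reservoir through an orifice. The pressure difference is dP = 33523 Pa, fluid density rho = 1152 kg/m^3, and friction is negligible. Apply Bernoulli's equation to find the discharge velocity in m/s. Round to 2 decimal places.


v = sqrt(2*dP/rho)
v = sqrt(2*33523/1152)
v = sqrt(58.199653)
v = 7.63 m/s


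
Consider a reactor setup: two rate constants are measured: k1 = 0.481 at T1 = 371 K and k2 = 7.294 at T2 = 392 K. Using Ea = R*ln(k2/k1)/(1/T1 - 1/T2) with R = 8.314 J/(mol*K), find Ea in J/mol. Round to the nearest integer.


Ea = R * ln(k2/k1) / (1/T1 - 1/T2)
ln(k2/k1) = ln(7.294/0.481) = 2.7189401
1/T1 - 1/T2 = 1/371 - 1/392 = 0.000144397382
Ea = 8.314 * 2.7189401 / 0.000144397382
Ea = 156549 J/mol


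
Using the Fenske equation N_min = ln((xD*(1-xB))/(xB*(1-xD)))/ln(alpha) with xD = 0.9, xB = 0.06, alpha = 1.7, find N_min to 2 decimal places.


N_min = ln((xD*(1-xB))/(xB*(1-xD))) / ln(alpha)
Numerator inside ln: 0.846 / 0.006 = 141.0
ln(141.0) = 4.94876
ln(alpha) = ln(1.7) = 0.530628
N_min = 4.94876 / 0.530628 = 9.33


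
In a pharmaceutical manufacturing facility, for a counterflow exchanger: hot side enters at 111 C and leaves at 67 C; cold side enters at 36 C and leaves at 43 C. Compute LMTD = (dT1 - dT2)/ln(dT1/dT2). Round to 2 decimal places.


dT1 = Th_in - Tc_out = 111 - 43 = 68
dT2 = Th_out - Tc_in = 67 - 36 = 31
LMTD = (dT1 - dT2) / ln(dT1/dT2)
LMTD = (68 - 31) / ln(68/31)
LMTD = 47.10 K


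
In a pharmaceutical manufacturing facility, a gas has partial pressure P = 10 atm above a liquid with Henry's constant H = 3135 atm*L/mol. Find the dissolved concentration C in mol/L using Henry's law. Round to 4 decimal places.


C = P / H
C = 10 / 3135
C = 0.0032 mol/L


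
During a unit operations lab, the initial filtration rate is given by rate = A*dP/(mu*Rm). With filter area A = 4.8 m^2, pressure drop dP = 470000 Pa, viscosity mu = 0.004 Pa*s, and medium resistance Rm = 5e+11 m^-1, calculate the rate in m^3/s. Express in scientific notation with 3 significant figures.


rate = A * dP / (mu * Rm)
rate = 4.8 * 470000 / (0.004 * 5e+11)
rate = 2256000.0 / 2.000e+09
rate = 1.13e-03 m^3/s


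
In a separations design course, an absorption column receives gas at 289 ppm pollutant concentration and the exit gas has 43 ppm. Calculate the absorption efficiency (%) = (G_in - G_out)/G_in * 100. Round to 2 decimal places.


Efficiency = (G_in - G_out) / G_in * 100%
Efficiency = (289 - 43) / 289 * 100
Efficiency = 246 / 289 * 100
Efficiency = 85.12%


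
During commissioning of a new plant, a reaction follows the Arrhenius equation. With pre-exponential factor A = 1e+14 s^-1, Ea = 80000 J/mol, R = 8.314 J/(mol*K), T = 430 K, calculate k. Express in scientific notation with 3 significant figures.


k = A * exp(-Ea/(R*T))
k = 1e+14 * exp(-80000 / (8.314 * 430))
k = 1e+14 * exp(-22.377497)
k = 1.91e+04


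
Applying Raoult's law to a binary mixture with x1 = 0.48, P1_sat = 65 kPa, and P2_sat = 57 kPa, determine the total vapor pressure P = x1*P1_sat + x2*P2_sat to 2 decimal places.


P = x1*P1_sat + x2*P2_sat
x2 = 1 - x1 = 1 - 0.48 = 0.52
P = 0.48*65 + 0.52*57
P = 31.2 + 29.64
P = 60.84 kPa


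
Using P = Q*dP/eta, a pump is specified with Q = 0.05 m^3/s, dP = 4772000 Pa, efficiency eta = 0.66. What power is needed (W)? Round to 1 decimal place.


P = Q * dP / eta
P = 0.05 * 4772000 / 0.66
P = 238600.0 / 0.66
P = 361515.2 W


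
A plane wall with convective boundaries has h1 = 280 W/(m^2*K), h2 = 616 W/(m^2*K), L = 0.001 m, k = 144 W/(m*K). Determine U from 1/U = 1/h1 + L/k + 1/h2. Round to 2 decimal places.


1/U = 1/h1 + L/k + 1/h2
1/U = 1/280 + 0.001/144 + 1/616
1/U = 0.0035714286 + 6.9444e-06 + 0.0016233766
1/U = 0.0052017496
U = 192.24 W/(m^2*K)


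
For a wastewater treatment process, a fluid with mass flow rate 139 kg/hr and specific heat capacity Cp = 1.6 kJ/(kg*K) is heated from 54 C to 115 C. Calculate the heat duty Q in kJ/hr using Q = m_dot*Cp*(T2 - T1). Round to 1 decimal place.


Q = m_dot * Cp * (T2 - T1)
Q = 139 * 1.6 * (115 - 54)
Q = 139 * 1.6 * 61
Q = 13566.4 kJ/hr


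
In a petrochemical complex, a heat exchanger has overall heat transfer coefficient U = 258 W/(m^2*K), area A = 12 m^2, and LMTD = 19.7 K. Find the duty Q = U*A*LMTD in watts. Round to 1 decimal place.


Q = U * A * LMTD
Q = 258 * 12 * 19.7
Q = 60991.2 W


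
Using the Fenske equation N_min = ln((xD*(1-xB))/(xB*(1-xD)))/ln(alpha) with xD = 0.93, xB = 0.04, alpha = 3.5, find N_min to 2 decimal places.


N_min = ln((xD*(1-xB))/(xB*(1-xD))) / ln(alpha)
Numerator inside ln: 0.8928 / 0.0028 = 318.857143
ln(318.857143) = 5.764743
ln(alpha) = ln(3.5) = 1.252763
N_min = 5.764743 / 1.252763 = 4.60


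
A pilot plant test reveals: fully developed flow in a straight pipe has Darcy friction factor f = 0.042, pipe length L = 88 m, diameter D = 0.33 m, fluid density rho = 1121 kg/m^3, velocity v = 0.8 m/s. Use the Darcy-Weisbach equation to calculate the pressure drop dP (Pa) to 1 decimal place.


dP = f * (L/D) * (rho*v^2/2)
dP = 0.042 * (88/0.33) * (1121*0.8^2/2)
L/D = 266.66666667
rho*v^2/2 = 1121*0.64/2 = 358.72
dP = 0.042 * 266.66666667 * 358.72
dP = 4017.7 Pa


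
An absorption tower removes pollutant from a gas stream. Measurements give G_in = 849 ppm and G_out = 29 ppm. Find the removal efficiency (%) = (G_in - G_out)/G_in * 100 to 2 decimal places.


Efficiency = (G_in - G_out) / G_in * 100%
Efficiency = (849 - 29) / 849 * 100
Efficiency = 820 / 849 * 100
Efficiency = 96.58%


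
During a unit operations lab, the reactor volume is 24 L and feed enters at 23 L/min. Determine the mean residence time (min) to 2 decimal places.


tau = V / v0
tau = 24 / 23
tau = 1.04 min


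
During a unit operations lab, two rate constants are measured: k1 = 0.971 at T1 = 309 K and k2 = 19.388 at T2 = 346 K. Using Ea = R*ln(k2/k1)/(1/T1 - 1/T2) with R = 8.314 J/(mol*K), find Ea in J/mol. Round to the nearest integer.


Ea = R * ln(k2/k1) / (1/T1 - 1/T2)
ln(k2/k1) = ln(19.388/0.971) = 2.9940831
1/T1 - 1/T2 = 1/309 - 1/346 = 0.000346072544
Ea = 8.314 * 2.9940831 / 0.000346072544
Ea = 71929 J/mol


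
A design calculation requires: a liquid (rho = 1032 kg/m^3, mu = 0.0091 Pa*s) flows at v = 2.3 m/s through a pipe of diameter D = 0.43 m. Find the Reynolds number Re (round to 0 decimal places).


Re = rho * v * D / mu
Re = 1032 * 2.3 * 0.43 / 0.0091
Re = 1020.648 / 0.0091
Re = 112159


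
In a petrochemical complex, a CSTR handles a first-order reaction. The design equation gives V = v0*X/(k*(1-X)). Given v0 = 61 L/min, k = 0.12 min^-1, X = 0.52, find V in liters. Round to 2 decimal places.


V = v0 * X / (k * (1 - X))
V = 61 * 0.52 / (0.12 * (1 - 0.52))
V = 31.72 / (0.12 * 0.48)
V = 31.72 / 0.0576
V = 550.69 L


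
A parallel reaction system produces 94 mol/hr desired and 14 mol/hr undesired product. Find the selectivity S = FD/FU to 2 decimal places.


S = desired product rate / undesired product rate
S = 94 / 14
S = 6.71


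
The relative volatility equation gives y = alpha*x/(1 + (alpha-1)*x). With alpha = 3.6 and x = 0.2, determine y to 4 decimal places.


y = alpha*x / (1 + (alpha-1)*x)
y = 3.6*0.2 / (1 + (3.6-1)*0.2)
y = 0.72 / (1 + 0.52)
y = 0.72 / 1.52
y = 0.4737


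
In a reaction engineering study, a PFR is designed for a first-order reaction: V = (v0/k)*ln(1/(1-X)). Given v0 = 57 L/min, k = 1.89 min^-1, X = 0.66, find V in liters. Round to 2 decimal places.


V = (v0/k) * ln(1/(1-X))
V = (57/1.89) * ln(1/(1-0.66))
V = 30.15873 * ln(2.941176)
V = 30.15873 * 1.07881
V = 32.54 L


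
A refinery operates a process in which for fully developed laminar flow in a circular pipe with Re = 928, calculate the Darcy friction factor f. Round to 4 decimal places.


f = 64 / Re
f = 64 / 928
f = 0.0690


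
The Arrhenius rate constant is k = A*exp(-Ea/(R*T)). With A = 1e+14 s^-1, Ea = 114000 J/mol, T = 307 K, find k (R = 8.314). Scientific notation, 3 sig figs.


k = A * exp(-Ea/(R*T))
k = 1e+14 * exp(-114000 / (8.314 * 307))
k = 1e+14 * exp(-44.663881)
k = 4.01e-06


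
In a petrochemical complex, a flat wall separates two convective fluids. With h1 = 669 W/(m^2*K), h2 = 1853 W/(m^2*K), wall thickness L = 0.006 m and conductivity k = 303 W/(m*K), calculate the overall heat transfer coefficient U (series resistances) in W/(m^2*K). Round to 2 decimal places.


1/U = 1/h1 + L/k + 1/h2
1/U = 1/669 + 0.006/303 + 1/1853
1/U = 0.0014947683 + 1.9802e-05 + 0.0005396654
1/U = 0.0020542357
U = 486.80 W/(m^2*K)


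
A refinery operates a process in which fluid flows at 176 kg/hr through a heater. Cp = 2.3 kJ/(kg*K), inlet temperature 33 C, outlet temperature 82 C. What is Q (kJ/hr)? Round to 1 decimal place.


Q = m_dot * Cp * (T2 - T1)
Q = 176 * 2.3 * (82 - 33)
Q = 176 * 2.3 * 49
Q = 19835.2 kJ/hr


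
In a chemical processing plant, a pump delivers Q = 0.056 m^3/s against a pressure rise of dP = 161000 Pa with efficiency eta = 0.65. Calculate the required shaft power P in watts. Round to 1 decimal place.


P = Q * dP / eta
P = 0.056 * 161000 / 0.65
P = 9016.0 / 0.65
P = 13870.8 W


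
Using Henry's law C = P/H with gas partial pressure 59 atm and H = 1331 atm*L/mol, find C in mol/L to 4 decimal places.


C = P / H
C = 59 / 1331
C = 0.0443 mol/L


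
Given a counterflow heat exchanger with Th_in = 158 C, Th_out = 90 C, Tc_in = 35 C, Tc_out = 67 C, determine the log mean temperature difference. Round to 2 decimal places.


dT1 = Th_in - Tc_out = 158 - 67 = 91
dT2 = Th_out - Tc_in = 90 - 35 = 55
LMTD = (dT1 - dT2) / ln(dT1/dT2)
LMTD = (91 - 55) / ln(91/55)
LMTD = 71.50 K


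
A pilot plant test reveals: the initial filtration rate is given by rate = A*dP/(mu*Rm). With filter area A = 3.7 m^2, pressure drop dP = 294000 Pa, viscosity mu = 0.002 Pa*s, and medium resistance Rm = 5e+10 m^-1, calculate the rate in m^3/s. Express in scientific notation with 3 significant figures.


rate = A * dP / (mu * Rm)
rate = 3.7 * 294000 / (0.002 * 5e+10)
rate = 1087800.0 / 1.000e+08
rate = 1.09e-02 m^3/s


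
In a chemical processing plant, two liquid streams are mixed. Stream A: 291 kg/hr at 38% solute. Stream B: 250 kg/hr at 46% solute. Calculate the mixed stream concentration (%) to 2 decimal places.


Mass balance on solute: F1*x1 + F2*x2 = F3*x3
F3 = F1 + F2 = 291 + 250 = 541 kg/hr
x3 = (F1*x1 + F2*x2)/F3
x3 = (291*0.38 + 250*0.46) / 541
x3 = 41.70%


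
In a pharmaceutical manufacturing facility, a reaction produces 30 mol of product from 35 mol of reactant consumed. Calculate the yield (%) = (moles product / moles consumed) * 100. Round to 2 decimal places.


Yield = (moles product / moles consumed) * 100%
Yield = (30 / 35) * 100
Yield = 0.8571 * 100
Yield = 85.71%


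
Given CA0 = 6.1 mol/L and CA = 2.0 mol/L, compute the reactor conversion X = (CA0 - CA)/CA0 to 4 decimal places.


X = (CA0 - CA) / CA0
X = (6.1 - 2.0) / 6.1
X = 4.1 / 6.1
X = 0.6721


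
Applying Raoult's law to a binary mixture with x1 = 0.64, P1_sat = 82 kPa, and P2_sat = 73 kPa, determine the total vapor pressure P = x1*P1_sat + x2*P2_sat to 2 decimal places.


P = x1*P1_sat + x2*P2_sat
x2 = 1 - x1 = 1 - 0.64 = 0.36
P = 0.64*82 + 0.36*73
P = 52.48 + 26.28
P = 78.76 kPa


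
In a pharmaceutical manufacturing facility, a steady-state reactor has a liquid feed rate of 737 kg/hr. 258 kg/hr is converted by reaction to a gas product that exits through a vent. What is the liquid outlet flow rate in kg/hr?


Steady-state mass balance on the main outlet: F_out = F_in - F_removed
F_out = 737 - 258
F_out = 479 kg/hr


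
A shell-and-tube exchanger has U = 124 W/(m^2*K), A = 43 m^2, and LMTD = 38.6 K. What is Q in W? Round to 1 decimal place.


Q = U * A * LMTD
Q = 124 * 43 * 38.6
Q = 205815.2 W


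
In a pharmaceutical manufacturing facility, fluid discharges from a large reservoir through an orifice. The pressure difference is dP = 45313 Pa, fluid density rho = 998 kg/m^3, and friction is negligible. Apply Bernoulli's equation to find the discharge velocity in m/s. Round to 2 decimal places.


v = sqrt(2*dP/rho)
v = sqrt(2*45313/998)
v = sqrt(90.807615)
v = 9.53 m/s


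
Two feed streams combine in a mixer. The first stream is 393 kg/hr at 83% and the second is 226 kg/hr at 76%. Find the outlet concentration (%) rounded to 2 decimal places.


Mass balance on solute: F1*x1 + F2*x2 = F3*x3
F3 = F1 + F2 = 393 + 226 = 619 kg/hr
x3 = (F1*x1 + F2*x2)/F3
x3 = (393*0.83 + 226*0.76) / 619
x3 = 80.44%


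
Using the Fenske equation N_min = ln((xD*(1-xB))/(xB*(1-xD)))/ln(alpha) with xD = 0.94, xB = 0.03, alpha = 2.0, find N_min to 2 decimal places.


N_min = ln((xD*(1-xB))/(xB*(1-xD))) / ln(alpha)
Numerator inside ln: 0.9118 / 0.0018 = 506.555556
ln(506.555556) = 6.227634
ln(alpha) = ln(2.0) = 0.693147
N_min = 6.227634 / 0.693147 = 8.98


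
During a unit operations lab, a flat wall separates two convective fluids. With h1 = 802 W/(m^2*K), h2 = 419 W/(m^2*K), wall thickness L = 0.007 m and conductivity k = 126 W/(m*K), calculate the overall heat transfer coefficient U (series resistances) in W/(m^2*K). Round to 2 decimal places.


1/U = 1/h1 + L/k + 1/h2
1/U = 1/802 + 0.007/126 + 1/419
1/U = 0.0012468828 + 5.55556e-05 + 0.0023866348
1/U = 0.0036890732
U = 271.07 W/(m^2*K)


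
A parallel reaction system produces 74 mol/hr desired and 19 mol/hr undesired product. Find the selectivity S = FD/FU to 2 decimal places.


S = desired product rate / undesired product rate
S = 74 / 19
S = 3.89


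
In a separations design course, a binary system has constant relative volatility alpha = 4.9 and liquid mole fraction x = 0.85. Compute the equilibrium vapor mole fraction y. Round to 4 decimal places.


y = alpha*x / (1 + (alpha-1)*x)
y = 4.9*0.85 / (1 + (4.9-1)*0.85)
y = 4.165 / (1 + 3.315)
y = 4.165 / 4.315
y = 0.9652


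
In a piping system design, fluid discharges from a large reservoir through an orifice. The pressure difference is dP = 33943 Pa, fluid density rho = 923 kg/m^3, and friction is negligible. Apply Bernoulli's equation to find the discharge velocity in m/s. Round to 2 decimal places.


v = sqrt(2*dP/rho)
v = sqrt(2*33943/923)
v = sqrt(73.549296)
v = 8.58 m/s


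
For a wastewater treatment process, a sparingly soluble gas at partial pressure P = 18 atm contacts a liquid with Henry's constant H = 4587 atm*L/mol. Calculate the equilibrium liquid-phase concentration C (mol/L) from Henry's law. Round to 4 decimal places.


C = P / H
C = 18 / 4587
C = 0.0039 mol/L


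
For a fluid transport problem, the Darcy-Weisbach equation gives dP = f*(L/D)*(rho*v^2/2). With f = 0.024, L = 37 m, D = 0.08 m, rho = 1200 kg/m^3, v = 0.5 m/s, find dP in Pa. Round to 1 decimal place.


dP = f * (L/D) * (rho*v^2/2)
dP = 0.024 * (37/0.08) * (1200*0.5^2/2)
L/D = 462.5
rho*v^2/2 = 1200*0.25/2 = 150.0
dP = 0.024 * 462.5 * 150.0
dP = 1665.0 Pa


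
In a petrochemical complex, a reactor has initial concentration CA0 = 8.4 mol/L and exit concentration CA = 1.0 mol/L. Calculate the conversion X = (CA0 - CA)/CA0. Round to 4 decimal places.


X = (CA0 - CA) / CA0
X = (8.4 - 1.0) / 8.4
X = 7.4 / 8.4
X = 0.8810


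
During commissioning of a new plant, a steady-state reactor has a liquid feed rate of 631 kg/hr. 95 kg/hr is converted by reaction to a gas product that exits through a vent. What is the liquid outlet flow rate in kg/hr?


Steady-state mass balance on the main outlet: F_out = F_in - F_removed
F_out = 631 - 95
F_out = 536 kg/hr


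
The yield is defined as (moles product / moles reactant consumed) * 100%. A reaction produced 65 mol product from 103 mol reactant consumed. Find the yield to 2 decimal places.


Yield = (moles product / moles consumed) * 100%
Yield = (65 / 103) * 100
Yield = 0.6311 * 100
Yield = 63.11%


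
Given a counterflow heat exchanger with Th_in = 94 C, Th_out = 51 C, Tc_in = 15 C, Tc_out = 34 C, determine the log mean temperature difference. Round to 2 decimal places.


dT1 = Th_in - Tc_out = 94 - 34 = 60
dT2 = Th_out - Tc_in = 51 - 15 = 36
LMTD = (dT1 - dT2) / ln(dT1/dT2)
LMTD = (60 - 36) / ln(60/36)
LMTD = 46.98 K


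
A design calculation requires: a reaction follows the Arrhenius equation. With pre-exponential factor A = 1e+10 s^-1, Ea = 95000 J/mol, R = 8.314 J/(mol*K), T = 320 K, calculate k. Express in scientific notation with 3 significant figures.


k = A * exp(-Ea/(R*T))
k = 1e+10 * exp(-95000 / (8.314 * 320))
k = 1e+10 * exp(-35.707842)
k = 3.11e-06


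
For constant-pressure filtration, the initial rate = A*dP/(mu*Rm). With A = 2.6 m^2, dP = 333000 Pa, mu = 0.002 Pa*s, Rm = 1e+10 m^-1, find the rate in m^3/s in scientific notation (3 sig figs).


rate = A * dP / (mu * Rm)
rate = 2.6 * 333000 / (0.002 * 1e+10)
rate = 865800.0 / 2.000e+07
rate = 4.33e-02 m^3/s


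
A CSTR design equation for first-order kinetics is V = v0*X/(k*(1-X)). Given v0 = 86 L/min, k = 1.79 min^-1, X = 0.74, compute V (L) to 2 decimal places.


V = v0 * X / (k * (1 - X))
V = 86 * 0.74 / (1.79 * (1 - 0.74))
V = 63.64 / (1.79 * 0.26)
V = 63.64 / 0.4654
V = 136.74 L


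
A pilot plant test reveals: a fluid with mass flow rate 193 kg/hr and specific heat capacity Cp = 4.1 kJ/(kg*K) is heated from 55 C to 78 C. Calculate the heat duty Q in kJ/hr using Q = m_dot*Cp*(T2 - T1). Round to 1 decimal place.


Q = m_dot * Cp * (T2 - T1)
Q = 193 * 4.1 * (78 - 55)
Q = 193 * 4.1 * 23
Q = 18199.9 kJ/hr


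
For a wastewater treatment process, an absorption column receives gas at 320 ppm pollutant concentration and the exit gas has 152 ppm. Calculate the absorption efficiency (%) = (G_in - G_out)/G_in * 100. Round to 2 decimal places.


Efficiency = (G_in - G_out) / G_in * 100%
Efficiency = (320 - 152) / 320 * 100
Efficiency = 168 / 320 * 100
Efficiency = 52.50%


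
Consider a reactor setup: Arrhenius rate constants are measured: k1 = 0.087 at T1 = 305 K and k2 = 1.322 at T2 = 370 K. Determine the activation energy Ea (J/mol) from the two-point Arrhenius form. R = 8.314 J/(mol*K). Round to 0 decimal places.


Ea = R * ln(k2/k1) / (1/T1 - 1/T2)
ln(k2/k1) = ln(1.322/0.087) = 2.7209929
1/T1 - 1/T2 = 1/305 - 1/370 = 0.000575985822
Ea = 8.314 * 2.7209929 / 0.000575985822
Ea = 39276 J/mol


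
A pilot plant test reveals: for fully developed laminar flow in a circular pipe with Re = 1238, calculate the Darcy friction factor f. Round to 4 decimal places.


f = 64 / Re
f = 64 / 1238
f = 0.0517


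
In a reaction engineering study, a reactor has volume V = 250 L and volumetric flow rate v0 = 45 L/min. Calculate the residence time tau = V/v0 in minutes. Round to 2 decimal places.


tau = V / v0
tau = 250 / 45
tau = 5.56 min


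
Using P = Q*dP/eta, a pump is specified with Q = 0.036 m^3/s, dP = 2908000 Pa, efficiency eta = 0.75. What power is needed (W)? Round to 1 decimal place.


P = Q * dP / eta
P = 0.036 * 2908000 / 0.75
P = 104688.0 / 0.75
P = 139584.0 W


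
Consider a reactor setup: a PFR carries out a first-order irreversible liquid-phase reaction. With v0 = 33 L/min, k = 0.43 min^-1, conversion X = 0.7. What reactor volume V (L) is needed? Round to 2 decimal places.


V = (v0/k) * ln(1/(1-X))
V = (33/0.43) * ln(1/(1-0.7))
V = 76.744186 * ln(3.333333)
V = 76.744186 * 1.203973
V = 92.40 L


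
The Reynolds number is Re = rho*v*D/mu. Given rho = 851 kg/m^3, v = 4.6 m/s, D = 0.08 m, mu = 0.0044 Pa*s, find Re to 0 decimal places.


Re = rho * v * D / mu
Re = 851 * 4.6 * 0.08 / 0.0044
Re = 313.168 / 0.0044
Re = 71175


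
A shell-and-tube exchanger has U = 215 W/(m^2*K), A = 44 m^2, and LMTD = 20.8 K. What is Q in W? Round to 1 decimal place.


Q = U * A * LMTD
Q = 215 * 44 * 20.8
Q = 196768.0 W


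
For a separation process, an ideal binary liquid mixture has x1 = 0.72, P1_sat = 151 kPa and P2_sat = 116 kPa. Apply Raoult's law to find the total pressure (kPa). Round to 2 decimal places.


P = x1*P1_sat + x2*P2_sat
x2 = 1 - x1 = 1 - 0.72 = 0.28
P = 0.72*151 + 0.28*116
P = 108.72 + 32.48
P = 141.20 kPa


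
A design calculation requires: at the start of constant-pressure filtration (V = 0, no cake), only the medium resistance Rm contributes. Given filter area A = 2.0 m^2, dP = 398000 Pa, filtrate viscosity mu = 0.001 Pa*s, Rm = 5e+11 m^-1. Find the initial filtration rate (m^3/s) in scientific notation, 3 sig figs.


rate = A * dP / (mu * Rm)
rate = 2.0 * 398000 / (0.001 * 5e+11)
rate = 796000.0 / 5.000e+08
rate = 1.59e-03 m^3/s


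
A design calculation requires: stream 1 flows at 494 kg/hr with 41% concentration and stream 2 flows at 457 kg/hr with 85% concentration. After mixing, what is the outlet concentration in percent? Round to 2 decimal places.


Mass balance on solute: F1*x1 + F2*x2 = F3*x3
F3 = F1 + F2 = 494 + 457 = 951 kg/hr
x3 = (F1*x1 + F2*x2)/F3
x3 = (494*0.41 + 457*0.85) / 951
x3 = 62.14%


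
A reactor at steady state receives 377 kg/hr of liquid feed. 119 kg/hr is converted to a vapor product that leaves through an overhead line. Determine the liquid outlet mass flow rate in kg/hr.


Steady-state mass balance on the main outlet: F_out = F_in - F_removed
F_out = 377 - 119
F_out = 258 kg/hr


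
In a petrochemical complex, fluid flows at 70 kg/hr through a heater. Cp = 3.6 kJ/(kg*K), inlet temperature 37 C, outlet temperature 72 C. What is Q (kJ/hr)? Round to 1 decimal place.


Q = m_dot * Cp * (T2 - T1)
Q = 70 * 3.6 * (72 - 37)
Q = 70 * 3.6 * 35
Q = 8820.0 kJ/hr


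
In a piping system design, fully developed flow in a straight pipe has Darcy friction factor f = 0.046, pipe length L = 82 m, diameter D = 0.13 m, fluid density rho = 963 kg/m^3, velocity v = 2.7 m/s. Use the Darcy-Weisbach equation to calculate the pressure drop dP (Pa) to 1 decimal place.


dP = f * (L/D) * (rho*v^2/2)
dP = 0.046 * (82/0.13) * (963*2.7^2/2)
L/D = 630.76923077
rho*v^2/2 = 963*7.29/2 = 3510.135
dP = 0.046 * 630.76923077 * 3510.135
dP = 101847.9 Pa


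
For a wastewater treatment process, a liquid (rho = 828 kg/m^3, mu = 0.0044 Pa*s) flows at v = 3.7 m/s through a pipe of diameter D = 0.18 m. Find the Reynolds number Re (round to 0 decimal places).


Re = rho * v * D / mu
Re = 828 * 3.7 * 0.18 / 0.0044
Re = 551.448 / 0.0044
Re = 125329


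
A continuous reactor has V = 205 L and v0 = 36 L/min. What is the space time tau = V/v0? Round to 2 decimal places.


tau = V / v0
tau = 205 / 36
tau = 5.69 min


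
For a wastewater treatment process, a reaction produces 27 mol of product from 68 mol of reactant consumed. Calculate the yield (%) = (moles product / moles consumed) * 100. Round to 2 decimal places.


Yield = (moles product / moles consumed) * 100%
Yield = (27 / 68) * 100
Yield = 0.3971 * 100
Yield = 39.71%


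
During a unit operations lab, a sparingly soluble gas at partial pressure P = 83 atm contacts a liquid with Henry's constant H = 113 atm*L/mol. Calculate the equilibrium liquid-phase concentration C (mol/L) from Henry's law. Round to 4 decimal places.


C = P / H
C = 83 / 113
C = 0.7345 mol/L


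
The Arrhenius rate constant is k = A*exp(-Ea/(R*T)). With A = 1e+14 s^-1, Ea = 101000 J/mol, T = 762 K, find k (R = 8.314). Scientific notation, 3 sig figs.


k = A * exp(-Ea/(R*T))
k = 1e+14 * exp(-101000 / (8.314 * 762))
k = 1e+14 * exp(-15.942498)
k = 1.19e+07


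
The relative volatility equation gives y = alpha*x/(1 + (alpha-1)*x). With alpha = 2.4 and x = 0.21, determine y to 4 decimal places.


y = alpha*x / (1 + (alpha-1)*x)
y = 2.4*0.21 / (1 + (2.4-1)*0.21)
y = 0.504 / (1 + 0.294)
y = 0.504 / 1.294
y = 0.3895


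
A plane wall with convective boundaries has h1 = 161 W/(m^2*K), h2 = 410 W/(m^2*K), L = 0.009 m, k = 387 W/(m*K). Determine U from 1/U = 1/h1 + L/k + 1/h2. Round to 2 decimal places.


1/U = 1/h1 + L/k + 1/h2
1/U = 1/161 + 0.009/387 + 1/410
1/U = 0.0062111801 + 2.32558e-05 + 0.0024390244
1/U = 0.0086734603
U = 115.29 W/(m^2*K)


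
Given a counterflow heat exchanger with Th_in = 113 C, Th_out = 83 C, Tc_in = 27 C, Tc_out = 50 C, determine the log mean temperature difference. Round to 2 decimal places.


dT1 = Th_in - Tc_out = 113 - 50 = 63
dT2 = Th_out - Tc_in = 83 - 27 = 56
LMTD = (dT1 - dT2) / ln(dT1/dT2)
LMTD = (63 - 56) / ln(63/56)
LMTD = 59.43 K


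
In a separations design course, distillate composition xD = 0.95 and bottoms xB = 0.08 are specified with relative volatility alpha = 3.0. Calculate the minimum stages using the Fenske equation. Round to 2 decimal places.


N_min = ln((xD*(1-xB))/(xB*(1-xD))) / ln(alpha)
Numerator inside ln: 0.874 / 0.004 = 218.5
ln(218.5) = 5.386786
ln(alpha) = ln(3.0) = 1.098612
N_min = 5.386786 / 1.098612 = 4.90


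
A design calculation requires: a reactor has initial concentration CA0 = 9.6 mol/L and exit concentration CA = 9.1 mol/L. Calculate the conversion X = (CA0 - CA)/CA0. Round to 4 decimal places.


X = (CA0 - CA) / CA0
X = (9.6 - 9.1) / 9.6
X = 0.5 / 9.6
X = 0.0521


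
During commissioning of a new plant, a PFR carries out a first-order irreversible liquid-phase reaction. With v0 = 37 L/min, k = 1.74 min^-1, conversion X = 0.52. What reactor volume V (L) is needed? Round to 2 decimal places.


V = (v0/k) * ln(1/(1-X))
V = (37/1.74) * ln(1/(1-0.52))
V = 21.264368 * ln(2.083333)
V = 21.264368 * 0.733969
V = 15.61 L


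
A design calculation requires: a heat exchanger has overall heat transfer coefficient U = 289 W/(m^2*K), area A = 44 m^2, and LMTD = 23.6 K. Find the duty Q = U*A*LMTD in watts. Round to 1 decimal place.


Q = U * A * LMTD
Q = 289 * 44 * 23.6
Q = 300097.6 W


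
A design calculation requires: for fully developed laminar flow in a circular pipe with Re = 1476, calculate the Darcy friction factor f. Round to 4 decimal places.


f = 64 / Re
f = 64 / 1476
f = 0.0434


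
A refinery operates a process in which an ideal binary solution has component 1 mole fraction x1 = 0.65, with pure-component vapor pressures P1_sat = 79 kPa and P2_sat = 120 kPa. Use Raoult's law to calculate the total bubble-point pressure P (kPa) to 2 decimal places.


P = x1*P1_sat + x2*P2_sat
x2 = 1 - x1 = 1 - 0.65 = 0.35
P = 0.65*79 + 0.35*120
P = 51.35 + 42.0
P = 93.35 kPa


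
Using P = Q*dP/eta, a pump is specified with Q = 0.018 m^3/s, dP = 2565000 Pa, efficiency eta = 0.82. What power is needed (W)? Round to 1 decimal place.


P = Q * dP / eta
P = 0.018 * 2565000 / 0.82
P = 46170.0 / 0.82
P = 56304.9 W


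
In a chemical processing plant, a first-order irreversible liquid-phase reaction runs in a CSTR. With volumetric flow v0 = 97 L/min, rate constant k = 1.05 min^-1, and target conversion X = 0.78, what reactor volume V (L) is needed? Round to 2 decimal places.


V = v0 * X / (k * (1 - X))
V = 97 * 0.78 / (1.05 * (1 - 0.78))
V = 75.66 / (1.05 * 0.22)
V = 75.66 / 0.231
V = 327.53 L


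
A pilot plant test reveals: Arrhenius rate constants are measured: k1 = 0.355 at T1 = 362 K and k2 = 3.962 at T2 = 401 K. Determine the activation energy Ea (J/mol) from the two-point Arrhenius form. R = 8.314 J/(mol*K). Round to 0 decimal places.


Ea = R * ln(k2/k1) / (1/T1 - 1/T2)
ln(k2/k1) = ln(3.962/0.355) = 2.4123864
1/T1 - 1/T2 = 1/362 - 1/401 = 0.000268665353
Ea = 8.314 * 2.4123864 / 0.000268665353
Ea = 74653 J/mol


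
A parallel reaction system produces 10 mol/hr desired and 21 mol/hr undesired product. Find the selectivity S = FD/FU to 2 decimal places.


S = desired product rate / undesired product rate
S = 10 / 21
S = 0.48
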